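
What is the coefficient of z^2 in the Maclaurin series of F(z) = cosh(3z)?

9/2

F(0) = 1
F′(0) = 0
F′′(0) = 9
So c_2 = F′′(0)/2! = 9/2.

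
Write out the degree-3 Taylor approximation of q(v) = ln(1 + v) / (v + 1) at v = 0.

11*v^3/6 - 3*v^2/2 + v

Expand 1/(denominator) as a geometric series and multiply by the numerator's series.
q(0) = 0
q′(0) = 1
q′′(0) = -3
q′′′(0) = 11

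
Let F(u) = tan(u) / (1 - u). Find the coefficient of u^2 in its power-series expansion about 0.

Expand each factor separately, then convolve coefficients.
[u^0] = 0;  [u^1] = 1;  [u^2] = 1.

1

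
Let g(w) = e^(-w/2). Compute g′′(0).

1/4

From the series, [w^2] g = 1/8; multiply by 2! = 2 to get 1/4.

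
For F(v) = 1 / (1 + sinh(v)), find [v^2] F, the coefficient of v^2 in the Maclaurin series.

1

Expand as Σ (-1)^k u^k with u equal to the inner function's series.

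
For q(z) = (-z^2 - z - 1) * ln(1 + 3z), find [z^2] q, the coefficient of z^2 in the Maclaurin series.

Shift and add copies of the series according to the polynomial's terms.

3/2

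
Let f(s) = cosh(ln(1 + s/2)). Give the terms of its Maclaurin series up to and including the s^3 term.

Let u equal the inner series; expand the outer function in u and truncate.

-s^3/16 + s^2/8 + 1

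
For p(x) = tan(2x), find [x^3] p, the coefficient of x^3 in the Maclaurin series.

c_3 = p′′′(0)/3! = 8/3.

8/3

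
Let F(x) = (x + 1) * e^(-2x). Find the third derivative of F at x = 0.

Multiply each power in the prefactor through the base expansion.
From the series, [x^3] F = 2/3; multiply by 3! = 6 to get 4.

4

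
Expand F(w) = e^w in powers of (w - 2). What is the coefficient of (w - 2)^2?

F(2) = e^(2)
F′(2) = e^(2)
F′′(2) = e^(2)

e^(2)/2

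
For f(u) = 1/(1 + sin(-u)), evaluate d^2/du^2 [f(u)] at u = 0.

Plug the Maclaurin series of the inner function into that of the outer and collect terms.
The coefficient of u^2 in the expansion is 1, so f′′(0) = 2! * (1) = 2.

2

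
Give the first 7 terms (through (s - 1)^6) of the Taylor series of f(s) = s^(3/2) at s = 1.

7*(s - 1)^6/1024 - 3*(s - 1)^5/256 + 3*(s - 1)^4/128 - (s - 1)^3/16 + 3*(s - 1)^2/8 + 3*(s - 1)/2 + 1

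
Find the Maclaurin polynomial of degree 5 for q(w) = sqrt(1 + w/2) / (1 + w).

Take the Cauchy product of the two expansions.
[w^0] = 1;  [w^1] = -3/4;  [w^2] = 23/32;  [w^3] = -91/128;  [w^4] = 1451/2048;  [w^5] = -5797/8192.

-5797*w^5/8192 + 1451*w^4/2048 - 91*w^3/128 + 23*w^2/32 - 3*w/4 + 1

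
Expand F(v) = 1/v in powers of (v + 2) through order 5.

-(v + 2)^5/64 - (v + 2)^4/32 - (v + 2)^3/16 - (v + 2)^2/8 - (v + 2)/4 - 1/2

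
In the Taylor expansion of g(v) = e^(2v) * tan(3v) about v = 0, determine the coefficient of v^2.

Take the Cauchy product of the two expansions.
[v^0] = 0;  [v^1] = 3;  [v^2] = 6.
So c_2 = g′′(0)/2! = 6.

6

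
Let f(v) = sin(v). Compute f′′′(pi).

1

Use the known series and substitute for the argument.
From the series, [(v - pi)^3] f = 1/6; multiply by 3! = 6 to get 1.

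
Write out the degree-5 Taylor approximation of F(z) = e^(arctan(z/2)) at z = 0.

z^5/768 - 7*z^4/384 - z^3/48 + z^2/8 + z/2 + 1

Plug the Maclaurin series of the inner function into that of the outer and collect terms.
F(0) = 1
F′(0) = 1/2
F′′(0) = 1/4
F′′′(0) = -1/8
F^(4)(0) = -7/16
F^(5)(0) = 5/32
Dividing each by k! gives the coefficients c_0, ..., c_5.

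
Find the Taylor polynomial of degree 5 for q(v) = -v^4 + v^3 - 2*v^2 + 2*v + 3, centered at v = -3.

-(v + 3)^4 + 13*(v + 3)^3 - 65*(v + 3)^2 + 149*(v + 3) - 129

[(v + 3)^0] = -129;  [(v + 3)^1] = 149;  [(v + 3)^2] = -65;  [(v + 3)^3] = 13;  [(v + 3)^4] = -1;  [(v + 3)^5] = 0.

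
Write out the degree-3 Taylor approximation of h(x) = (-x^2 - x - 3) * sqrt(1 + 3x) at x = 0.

Multiply each power in the prefactor through the base expansion.

-87*x^3/16 + 7*x^2/8 - 11*x/2 - 3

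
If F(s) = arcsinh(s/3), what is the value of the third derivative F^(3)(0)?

-1/27

Differentiate repeatedly and evaluate at the center.
From the series, [s^3] F = -1/162; multiply by 3! = 6 to get -1/27.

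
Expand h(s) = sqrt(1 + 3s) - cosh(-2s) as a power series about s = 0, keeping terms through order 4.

Combine the two series term by term.
[s^0] = 0;  [s^1] = 3/2;  [s^2] = -25/8;  [s^3] = 27/16;  [s^4] = -1471/384.

-1471*s^4/384 + 27*s^3/16 - 25*s^2/8 + 3*s/2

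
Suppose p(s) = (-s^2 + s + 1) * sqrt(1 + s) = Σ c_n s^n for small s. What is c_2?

Distribute the polynomial across the series and collect like powers.
p(0) = 1
p′(0) = 3/2
p′′(0) = -5/4
So c_2 = p′′(0)/2! = -5/8.

-5/8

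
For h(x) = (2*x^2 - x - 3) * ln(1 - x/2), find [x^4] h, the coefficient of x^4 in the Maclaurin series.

Shift and add copies of the series according to the polynomial's terms.
[x^0] = 0;  [x^1] = 3/2;  [x^2] = 7/8;  [x^3] = -3/4;  [x^4] = -31/192.

-31/192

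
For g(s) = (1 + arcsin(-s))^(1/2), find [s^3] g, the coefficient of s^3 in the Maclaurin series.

-7/48

Plug the Maclaurin series of the inner function into that of the outer and collect terms.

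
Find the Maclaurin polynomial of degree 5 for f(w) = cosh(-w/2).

w^4/384 + w^2/8 + 1

Apply the Taylor formula c_k = f^(k)(a)/k!.
[w^0] = 1;  [w^1] = 0;  [w^2] = 1/8;  [w^3] = 0;  [w^4] = 1/384;  [w^5] = 0.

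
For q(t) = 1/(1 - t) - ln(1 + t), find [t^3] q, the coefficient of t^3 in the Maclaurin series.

Add the two expansions coefficient-wise.
q(0) = 1
q′(0) = 0
q′′(0) = 3
q′′′(0) = 4
Dividing each by k! gives the coefficients c_0, ..., c_3.

2/3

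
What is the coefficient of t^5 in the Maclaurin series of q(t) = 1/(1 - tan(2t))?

1024/15

Plug the Maclaurin series of the inner function into that of the outer and collect terms.
[t^0] = 1;  [t^1] = 2;  [t^2] = 4;  [t^3] = 32/3;  [t^4] = 80/3;  [t^5] = 1024/15.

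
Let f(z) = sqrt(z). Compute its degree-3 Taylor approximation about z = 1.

(z - 1)^3/16 - (z - 1)^2/8 + (z - 1)/2 + 1

Compute the successive derivatives at the expansion point and divide by k!.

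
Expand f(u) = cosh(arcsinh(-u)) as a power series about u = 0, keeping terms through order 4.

-u^4/8 + u^2/2 + 1

Plug the Maclaurin series of the inner function into that of the outer and collect terms.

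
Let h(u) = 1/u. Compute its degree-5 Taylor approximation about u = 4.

-(u - 4)^5/4096 + (u - 4)^4/1024 - (u - 4)^3/256 + (u - 4)^2/64 - (u - 4)/16 + 1/4

h(4) = 1/4
h′(4) = -1/16
h′′(4) = 1/32
h′′′(4) = -3/128
h^(4)(4) = 3/128
h^(5)(4) = -15/512
Dividing each by k! gives the coefficients c_0, ..., c_5.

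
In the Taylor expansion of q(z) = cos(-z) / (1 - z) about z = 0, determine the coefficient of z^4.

Expand each factor separately, then convolve coefficients.
q(0) = 1
q′(0) = 1
q′′(0) = 1
q′′′(0) = 3
q^(4)(0) = 13
Dividing each by k! gives the coefficients c_0, ..., c_4.

13/24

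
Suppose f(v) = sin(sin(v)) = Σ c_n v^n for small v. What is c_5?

1/10

Plug the Maclaurin series of the inner function into that of the outer and collect terms.
[v^0] = 0;  [v^1] = 1;  [v^2] = 0;  [v^3] = -1/3;  [v^4] = 0;  [v^5] = 1/10.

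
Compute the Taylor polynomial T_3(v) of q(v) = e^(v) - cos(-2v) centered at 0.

v^3/6 + 5*v^2/2 + v

Expand each term separately and add.
[v^0] = 0;  [v^1] = 1;  [v^2] = 5/2;  [v^3] = 1/6.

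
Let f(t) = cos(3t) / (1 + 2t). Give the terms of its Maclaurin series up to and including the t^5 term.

-11*t^5/4 + 11*t^4/8 + t^3 - t^2/2 - 2*t + 1

Expand each factor separately, then convolve coefficients.
f(0) = 1
f′(0) = -2
f′′(0) = -1
f′′′(0) = 6
f^(4)(0) = 33
f^(5)(0) = -330
Dividing each by k! gives the coefficients c_0, ..., c_5.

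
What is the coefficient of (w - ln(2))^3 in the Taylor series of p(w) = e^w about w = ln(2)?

1/3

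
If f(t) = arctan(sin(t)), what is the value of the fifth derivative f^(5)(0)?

Plug the Maclaurin series of the inner function into that of the outer and collect terms.
From the series, [t^5] f = 3/8; multiply by 5! = 120 to get 45.

45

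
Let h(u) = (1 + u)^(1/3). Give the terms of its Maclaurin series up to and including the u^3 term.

h(0) = 1
h′(0) = 1/3
h′′(0) = -2/9
h′′′(0) = 10/27

5*u^3/81 - u^2/9 + u/3 + 1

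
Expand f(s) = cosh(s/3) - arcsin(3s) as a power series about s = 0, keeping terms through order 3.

Add the two expansions coefficient-wise.
f(0) = 1
f′(0) = -3
f′′(0) = 1/9
f′′′(0) = -27

-9*s^3/2 + s^2/18 - 3*s + 1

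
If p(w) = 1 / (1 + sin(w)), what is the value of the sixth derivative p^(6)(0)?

Write 1/(1+u) = 1 - u + u^2 - u^3 + ... and substitute the series for u.
From the series, [w^6] p = 17/45; multiply by 6! = 720 to get 272.

272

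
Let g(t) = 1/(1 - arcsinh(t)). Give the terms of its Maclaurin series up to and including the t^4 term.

Let u equal the inner series; expand the outer function in u and truncate.
g(0) = 1
g′(0) = 1
g′′(0) = 2
g′′′(0) = 5
g^(4)(0) = 16

2*t^4/3 + 5*t^3/6 + t^2 + t + 1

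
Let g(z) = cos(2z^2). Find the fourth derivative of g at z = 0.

From the series, [z^4] g = -2; multiply by 4! = 24 to get -48.

-48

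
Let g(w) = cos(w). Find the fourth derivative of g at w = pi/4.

sqrt(2)/2

Differentiate repeatedly and evaluate at the center.
The coefficient of (w - pi/4)^4 in the expansion is sqrt(2)/48, so g^(4)(pi/4) = 4! * (sqrt(2)/48) = sqrt(2)/2.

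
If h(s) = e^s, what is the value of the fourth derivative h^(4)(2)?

e^(2)

From the series, [(s - 2)^4] h = e^(2)/24; multiply by 4! = 24 to get e^(2).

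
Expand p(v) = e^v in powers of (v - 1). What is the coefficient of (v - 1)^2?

p(1) = e
p′(1) = e
p′′(1) = e

e/2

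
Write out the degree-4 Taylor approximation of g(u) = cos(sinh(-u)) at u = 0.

Compose series: expand the inner function first, then feed it into the outer expansion.
g(0) = 1
g′(0) = 0
g′′(0) = -1
g′′′(0) = 0
g^(4)(0) = -3
Dividing each by k! gives the coefficients c_0, ..., c_4.

-u^4/8 - u^2/2 + 1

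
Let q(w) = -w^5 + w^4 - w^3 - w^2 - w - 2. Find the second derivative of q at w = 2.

The coefficient of (w - 2)^2 in the expansion is -63, so q′′(2) = 2! * (-63) = -126.

-126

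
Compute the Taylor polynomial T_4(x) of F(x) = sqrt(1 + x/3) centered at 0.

Differentiate repeatedly and evaluate at the center.
[x^0] = 1;  [x^1] = 1/6;  [x^2] = -1/72;  [x^3] = 1/432;  [x^4] = -5/10368.

-5*x^4/10368 + x^3/432 - x^2/72 + x/6 + 1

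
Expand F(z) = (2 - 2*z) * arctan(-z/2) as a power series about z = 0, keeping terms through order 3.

z^3/12 + z^2 - z

Multiply each power in the prefactor through the base expansion.
F(0) = 0
F′(0) = -1
F′′(0) = 2
F′′′(0) = 1/2
Dividing each by k! gives the coefficients c_0, ..., c_3.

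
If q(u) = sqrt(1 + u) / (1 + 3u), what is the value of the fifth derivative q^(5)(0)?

-761925/32

Write out both Maclaurin series and multiply, keeping only the needed powers.
From the series, [u^5] q = -50795/256; multiply by 5! = 120 to get -761925/32.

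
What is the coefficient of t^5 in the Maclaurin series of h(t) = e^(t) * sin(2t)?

Write out both Maclaurin series and multiply, keeping only the needed powers.
h(0) = 0
h′(0) = 2
h′′(0) = 4
h′′′(0) = -2
h^(4)(0) = -24
h^(5)(0) = -38

-19/60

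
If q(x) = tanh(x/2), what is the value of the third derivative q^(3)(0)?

-1/4

The coefficient of x^3 in the expansion is -1/24, so q′′′(0) = 3! * (-1/24) = -1/4.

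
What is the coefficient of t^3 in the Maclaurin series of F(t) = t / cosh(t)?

-1/2

Invert the denominator's series and multiply.
[t^0] = 0;  [t^1] = 1;  [t^2] = 0;  [t^3] = -1/2.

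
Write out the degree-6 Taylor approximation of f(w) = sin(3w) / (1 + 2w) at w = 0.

-1281*w^6/20 + 1281*w^5/40 - 15*w^4 + 15*w^3/2 - 6*w^2 + 3*w

Write out both Maclaurin series and multiply, keeping only the needed powers.
[w^0] = 0;  [w^1] = 3;  [w^2] = -6;  [w^3] = 15/2;  [w^4] = -15;  [w^5] = 1281/40;  [w^6] = -1281/20.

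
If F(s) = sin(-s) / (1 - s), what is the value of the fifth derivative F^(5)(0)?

-101

Expand each factor separately, then convolve coefficients.
The coefficient of s^5 in the expansion is -101/120, so F^(5)(0) = 5! * (-101/120) = -101.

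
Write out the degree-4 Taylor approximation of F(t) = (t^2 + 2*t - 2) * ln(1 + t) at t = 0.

2*t^4/3 - 2*t^3/3 + 3*t^2 - 2*t

Multiply each power in the prefactor through the base expansion.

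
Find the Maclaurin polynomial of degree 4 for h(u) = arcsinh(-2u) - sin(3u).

35*u^3/6 - 5*u

Combine the two series term by term.
h(0) = 0
h′(0) = -5
h′′(0) = 0
h′′′(0) = 35
h^(4)(0) = 0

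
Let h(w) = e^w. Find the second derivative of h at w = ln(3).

3

The coefficient of (w - ln(3))^2 in the expansion is 3/2, so h′′(ln(3)) = 2! * (3/2) = 3.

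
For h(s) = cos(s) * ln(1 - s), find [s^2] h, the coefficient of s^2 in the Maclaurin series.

Multiply the two series term by term and collect like powers.
h(0) = 0
h′(0) = -1
h′′(0) = -1
So c_2 = h′′(0)/2! = -1/2.

-1/2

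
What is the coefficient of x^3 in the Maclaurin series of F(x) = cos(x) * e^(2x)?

1/3

Multiply the two series term by term and collect like powers.
F(0) = 1
F′(0) = 2
F′′(0) = 3
F′′′(0) = 2
So c_3 = F′′′(0)/3! = 1/3.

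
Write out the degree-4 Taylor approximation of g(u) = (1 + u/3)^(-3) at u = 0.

5*u^4/27 - 10*u^3/27 + 2*u^2/3 - u + 1

g(0) = 1
g′(0) = -1
g′′(0) = 4/3
g′′′(0) = -20/9
g^(4)(0) = 40/9
Then c_k = g^(k)(0)/k! gives each Taylor coefficient.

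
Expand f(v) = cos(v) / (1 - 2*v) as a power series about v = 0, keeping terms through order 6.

Use 1/(1 - r) = Σ r^k on the denominator, then take the Cauchy product.
f(0) = 1
f′(0) = 2
f′′(0) = 7
f′′′(0) = 42
f^(4)(0) = 337
f^(5)(0) = 3370
f^(6)(0) = 40439
The Taylor polynomial is Σ f^(k)(0)/k! · v^k.

40439*v^6/720 + 337*v^5/12 + 337*v^4/24 + 7*v^3 + 7*v^2/2 + 2*v + 1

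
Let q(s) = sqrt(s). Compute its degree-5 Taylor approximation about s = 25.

7*(s - 25)^5/500000000 - (s - 25)^4/2000000 + (s - 25)^3/50000 - (s - 25)^2/1000 + (s - 25)/10 + 5

q(25) = 5
q′(25) = 1/10
q′′(25) = -1/500
q′′′(25) = 3/25000
q^(4)(25) = -3/250000
q^(5)(25) = 21/12500000
The Taylor polynomial is Σ q^(k)(25)/k! · (s - 25)^k.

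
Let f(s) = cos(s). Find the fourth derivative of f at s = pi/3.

Differentiate repeatedly and evaluate at the center.
The coefficient of (s - pi/3)^4 in the expansion is 1/48, so f^(4)(pi/3) = 4! * (1/48) = 1/2.

1/2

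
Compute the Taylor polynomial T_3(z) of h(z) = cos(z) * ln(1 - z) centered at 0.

z^3/6 - z^2/2 - z

Take the Cauchy product of the two expansions.
[z^0] = 0;  [z^1] = -1;  [z^2] = -1/2;  [z^3] = 1/6.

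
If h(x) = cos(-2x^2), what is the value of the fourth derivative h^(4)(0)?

Use the known series and substitute for the argument.
The coefficient of x^4 in the expansion is -2, so h^(4)(0) = 4! * (-2) = -48.

-48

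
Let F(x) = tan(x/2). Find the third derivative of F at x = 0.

Apply the Taylor formula c_k = f^(k)(a)/k!.
The coefficient of x^3 in the expansion is 1/24, so F′′′(0) = 3! * (1/24) = 1/4.

1/4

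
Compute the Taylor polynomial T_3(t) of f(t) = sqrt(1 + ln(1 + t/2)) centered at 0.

17*t^3/384 - 3*t^2/32 + t/4 + 1

Plug the Maclaurin series of the inner function into that of the outer and collect terms.
f(0) = 1
f′(0) = 1/4
f′′(0) = -3/16
f′′′(0) = 17/64
Then c_k = f^(k)(0)/k! gives each Taylor coefficient.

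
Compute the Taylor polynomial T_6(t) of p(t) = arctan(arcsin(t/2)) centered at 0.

13*t^5/3840 - t^3/48 + t/2

Plug the Maclaurin series of the inner function into that of the outer and collect terms.
p(0) = 0
p′(0) = 1/2
p′′(0) = 0
p′′′(0) = -1/8
p^(4)(0) = 0
p^(5)(0) = 13/32
p^(6)(0) = 0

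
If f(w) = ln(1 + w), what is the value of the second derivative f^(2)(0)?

-1

Compute the successive derivatives at the expansion point and divide by k!.
The coefficient of w^2 in the expansion is -1/2, so f′′(0) = 2! * (-1/2) = -1.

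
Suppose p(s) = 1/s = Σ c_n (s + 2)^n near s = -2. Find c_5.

Differentiate repeatedly and evaluate at the center.
p(-2) = -1/2
p′(-2) = -1/4
p′′(-2) = -1/4
p′′′(-2) = -3/8
p^(4)(-2) = -3/4
p^(5)(-2) = -15/8
So c_5 = p^(5)(-2)/5! = -1/64.

-1/64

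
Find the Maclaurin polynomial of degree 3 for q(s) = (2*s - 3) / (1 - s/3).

Shift and add copies of the series according to the polynomial's terms.
q(0) = -3
q′(0) = 1
q′′(0) = 2/3
q′′′(0) = 2/3

s^3/9 + s^2/3 + s - 3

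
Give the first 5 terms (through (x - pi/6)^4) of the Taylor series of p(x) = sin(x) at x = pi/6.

(x - pi/6)^4/48 - sqrt(3)*(x - pi/6)^3/12 - (x - pi/6)^2/4 + sqrt(3)*(x - pi/6)/2 + 1/2

Compute the successive derivatives at the expansion point and divide by k!.
[(x - pi/6)^0] = 1/2;  [(x - pi/6)^1] = sqrt(3)/2;  [(x - pi/6)^2] = -1/4;  [(x - pi/6)^3] = -sqrt(3)/12;  [(x - pi/6)^4] = 1/48.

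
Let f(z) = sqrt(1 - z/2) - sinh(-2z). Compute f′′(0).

Add the two expansions coefficient-wise.
The coefficient of z^2 in the expansion is -1/32, so f′′(0) = 2! * (-1/32) = -1/16.

-1/16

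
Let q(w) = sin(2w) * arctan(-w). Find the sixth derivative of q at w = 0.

-800

Write out both Maclaurin series and multiply, keeping only the needed powers.
The coefficient of w^6 in the expansion is -10/9, so q^(6)(0) = 6! * (-10/9) = -800.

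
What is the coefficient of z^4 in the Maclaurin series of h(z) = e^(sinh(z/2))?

5/384

Substitute the inner expansion into the outer series and collect powers.
h(0) = 1
h′(0) = 1/2
h′′(0) = 1/4
h′′′(0) = 1/4
h^(4)(0) = 5/16
So c_4 = h^(4)(0)/4! = 5/384.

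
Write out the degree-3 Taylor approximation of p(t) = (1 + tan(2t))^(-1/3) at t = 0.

-184*t^3/81 + 8*t^2/9 - 2*t/3 + 1

Let u equal the inner series; expand the outer function in u and truncate.
[t^0] = 1;  [t^1] = -2/3;  [t^2] = 8/9;  [t^3] = -184/81.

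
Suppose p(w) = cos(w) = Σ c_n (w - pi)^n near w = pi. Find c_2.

1/2

p(pi) = -1
p′(pi) = 0
p′′(pi) = 1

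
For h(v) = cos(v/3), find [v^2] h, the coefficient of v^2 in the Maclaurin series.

-1/18

h(0) = 1
h′(0) = 0
h′′(0) = -1/9
So c_2 = h′′(0)/2! = -1/18.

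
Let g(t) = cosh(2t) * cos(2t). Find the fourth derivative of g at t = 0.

Take the Cauchy product of the two expansions.
The coefficient of t^4 in the expansion is -8/3, so g^(4)(0) = 4! * (-8/3) = -64.

-64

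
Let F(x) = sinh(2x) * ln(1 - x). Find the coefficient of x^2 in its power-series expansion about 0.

-2

Multiply the two series term by term and collect like powers.
F(0) = 0
F′(0) = 0
F′′(0) = -4
So c_2 = F′′(0)/2! = -2.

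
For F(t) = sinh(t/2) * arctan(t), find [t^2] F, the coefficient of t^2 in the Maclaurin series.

1/2

Write out both Maclaurin series and multiply, keeping only the needed powers.
F(0) = 0
F′(0) = 0
F′′(0) = 1
Dividing each by k! gives the coefficients c_0, ..., c_2.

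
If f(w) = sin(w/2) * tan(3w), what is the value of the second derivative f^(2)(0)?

3

Write out both Maclaurin series and multiply, keeping only the needed powers.
From the series, [w^2] f = 3/2; multiply by 2! = 2 to get 3.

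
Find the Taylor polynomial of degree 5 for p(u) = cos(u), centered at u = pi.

-(u - pi)^4/24 + (u - pi)^2/2 - 1

Use the known series and substitute for the argument.
[(u - pi)^0] = -1;  [(u - pi)^1] = 0;  [(u - pi)^2] = 1/2;  [(u - pi)^3] = 0;  [(u - pi)^4] = -1/24;  [(u - pi)^5] = 0.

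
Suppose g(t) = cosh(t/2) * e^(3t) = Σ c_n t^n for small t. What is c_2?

Write out both Maclaurin series and multiply, keeping only the needed powers.
g(0) = 1
g′(0) = 3
g′′(0) = 37/4
Then c_k = g^(k)(0)/k! gives each Taylor coefficient.

37/8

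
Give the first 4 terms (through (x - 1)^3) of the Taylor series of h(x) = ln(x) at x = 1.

(x - 1)^3/3 - (x - 1)^2/2 + (x - 1)

[(x - 1)^0] = 0;  [(x - 1)^1] = 1;  [(x - 1)^2] = -1/2;  [(x - 1)^3] = 1/3.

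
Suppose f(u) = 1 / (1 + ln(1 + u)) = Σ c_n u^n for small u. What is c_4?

Write 1/(1+u) = 1 - u + u^2 - u^3 + ... and substitute the series for u.
[u^0] = 1;  [u^1] = -1;  [u^2] = 3/2;  [u^3] = -7/3;  [u^4] = 11/3.

11/3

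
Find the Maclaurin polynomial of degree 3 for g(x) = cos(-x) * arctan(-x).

Write out both Maclaurin series and multiply, keeping only the needed powers.
g(0) = 0
g′(0) = -1
g′′(0) = 0
g′′′(0) = 5

5*x^3/6 - x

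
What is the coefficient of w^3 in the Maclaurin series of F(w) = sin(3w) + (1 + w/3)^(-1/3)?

Combine the two series term by term.
F(0) = 1
F′(0) = 26/9
F′′(0) = 4/81
F′′′(0) = -19711/729
The Taylor polynomial is Σ F^(k)(0)/k! · w^k.

-19711/4374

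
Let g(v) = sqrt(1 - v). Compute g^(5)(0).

-105/32

The coefficient of v^5 in the expansion is -7/256, so g^(5)(0) = 5! * (-7/256) = -105/32.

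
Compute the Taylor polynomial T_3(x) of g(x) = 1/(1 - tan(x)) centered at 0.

Let u equal the inner series; expand the outer function in u and truncate.
[x^0] = 1;  [x^1] = 1;  [x^2] = 1;  [x^3] = 4/3.

4*x^3/3 + x^2 + x + 1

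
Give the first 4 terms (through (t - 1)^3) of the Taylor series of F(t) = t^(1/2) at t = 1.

(t - 1)^3/16 - (t - 1)^2/8 + (t - 1)/2 + 1

Differentiate repeatedly and evaluate at the center.
[(t - 1)^0] = 1;  [(t - 1)^1] = 1/2;  [(t - 1)^2] = -1/8;  [(t - 1)^3] = 1/16.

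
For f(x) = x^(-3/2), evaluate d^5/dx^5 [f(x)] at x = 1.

-10395/32

From the series, [(x - 1)^5] f = -693/256; multiply by 5! = 120 to get -10395/32.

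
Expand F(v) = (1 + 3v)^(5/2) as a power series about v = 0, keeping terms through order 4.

Use the known series and substitute for the argument.

-405*v^4/128 + 135*v^3/16 + 135*v^2/8 + 15*v/2 + 1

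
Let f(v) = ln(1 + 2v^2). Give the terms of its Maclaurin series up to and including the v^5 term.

[v^0] = 0;  [v^1] = 0;  [v^2] = 2;  [v^3] = 0;  [v^4] = -2;  [v^5] = 0.

-2*v^4 + 2*v^2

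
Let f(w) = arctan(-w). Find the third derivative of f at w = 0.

2

The coefficient of w^3 in the expansion is 1/3, so f′′′(0) = 3! * (1/3) = 2.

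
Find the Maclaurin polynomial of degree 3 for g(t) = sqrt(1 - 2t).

-t^3/2 - t^2/2 - t + 1

Differentiate repeatedly and evaluate at the center.
g(0) = 1
g′(0) = -1
g′′(0) = -1
g′′′(0) = -3
The Taylor polynomial is Σ g^(k)(0)/k! · t^k.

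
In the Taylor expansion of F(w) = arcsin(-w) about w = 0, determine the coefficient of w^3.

Differentiate repeatedly and evaluate at the center.

-1/6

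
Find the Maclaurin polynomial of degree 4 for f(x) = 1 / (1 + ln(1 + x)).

Write 1/(1+u) = 1 - u + u^2 - u^3 + ... and substitute the series for u.
f(0) = 1
f′(0) = -1
f′′(0) = 3
f′′′(0) = -14
f^(4)(0) = 88

11*x^4/3 - 7*x^3/3 + 3*x^2/2 - x + 1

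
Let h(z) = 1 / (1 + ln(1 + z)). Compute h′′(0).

3

Write 1/(1+u) = 1 - u + u^2 - u^3 + ... and substitute the series for u.
From the series, [z^2] h = 3/2; multiply by 2! = 2 to get 3.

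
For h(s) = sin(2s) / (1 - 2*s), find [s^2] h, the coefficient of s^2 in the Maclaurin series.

4

Multiply the numerator's expansion by the denominator's geometric series.
h(0) = 0
h′(0) = 2
h′′(0) = 8
So c_2 = h′′(0)/2! = 4.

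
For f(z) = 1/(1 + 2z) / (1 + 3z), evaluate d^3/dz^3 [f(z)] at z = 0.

Expand each factor separately, then convolve coefficients.
The coefficient of z^3 in the expansion is -65, so f′′′(0) = 3! * (-65) = -390.

-390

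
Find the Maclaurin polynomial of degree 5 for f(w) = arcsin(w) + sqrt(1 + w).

131*w^5/1280 - 5*w^4/128 + 11*w^3/48 - w^2/8 + 3*w/2 + 1

Add the two expansions coefficient-wise.
f(0) = 1
f′(0) = 3/2
f′′(0) = -1/4
f′′′(0) = 11/8
f^(4)(0) = -15/16
f^(5)(0) = 393/32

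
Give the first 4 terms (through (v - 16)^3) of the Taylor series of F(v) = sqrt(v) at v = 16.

(v - 16)^3/16384 - (v - 16)^2/512 + (v - 16)/8 + 4

Apply the Taylor formula c_k = f^(k)(a)/k!.
[(v - 16)^0] = 4;  [(v - 16)^1] = 1/8;  [(v - 16)^2] = -1/512;  [(v - 16)^3] = 1/16384.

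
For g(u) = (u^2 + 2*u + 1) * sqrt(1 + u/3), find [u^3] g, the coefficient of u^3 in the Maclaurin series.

Multiply each power in the prefactor through the base expansion.
[u^0] = 1;  [u^1] = 13/6;  [u^2] = 95/72;  [u^3] = 61/432.
So c_3 = g′′′(0)/3! = 61/432.

61/432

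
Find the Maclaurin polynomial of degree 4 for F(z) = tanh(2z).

-8*z^3/3 + 2*z

Use the known series and substitute for the argument.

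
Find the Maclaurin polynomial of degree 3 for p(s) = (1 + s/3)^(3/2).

-s^3/432 + s^2/24 + s/2 + 1

[s^0] = 1;  [s^1] = 1/2;  [s^2] = 1/24;  [s^3] = -1/432.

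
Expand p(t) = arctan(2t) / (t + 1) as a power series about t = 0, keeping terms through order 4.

Use 1/(1 - r) = Σ r^k on the denominator, then take the Cauchy product.
p(0) = 0
p′(0) = 2
p′′(0) = -4
p′′′(0) = -4
p^(4)(0) = 16

2*t^4/3 - 2*t^3/3 - 2*t^2 + 2*t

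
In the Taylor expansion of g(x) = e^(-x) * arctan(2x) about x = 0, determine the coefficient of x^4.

Write out both Maclaurin series and multiply, keeping only the needed powers.
g(0) = 0
g′(0) = 2
g′′(0) = -4
g′′′(0) = -10
g^(4)(0) = 56
So c_4 = g^(4)(0)/4! = 7/3.

7/3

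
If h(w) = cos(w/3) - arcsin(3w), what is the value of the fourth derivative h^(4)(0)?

1/81

Combine the two series term by term.
From the series, [w^4] h = 1/1944; multiply by 4! = 24 to get 1/81.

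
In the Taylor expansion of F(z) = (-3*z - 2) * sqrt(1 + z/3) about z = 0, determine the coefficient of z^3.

1/27

Shift and add copies of the series according to the polynomial's terms.
F(0) = -2
F′(0) = -10/3
F′′(0) = -17/18
F′′′(0) = 2/9
The Taylor polynomial is Σ F^(k)(0)/k! · z^k.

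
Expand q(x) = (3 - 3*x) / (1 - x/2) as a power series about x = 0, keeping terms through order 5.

Multiply each power in the prefactor through the base expansion.
[x^0] = 3;  [x^1] = -3/2;  [x^2] = -3/4;  [x^3] = -3/8;  [x^4] = -3/16;  [x^5] = -3/32.

-3*x^5/32 - 3*x^4/16 - 3*x^3/8 - 3*x^2/4 - 3*x/2 + 3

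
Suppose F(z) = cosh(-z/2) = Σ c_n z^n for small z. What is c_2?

Use the known series and substitute for the argument.
F(0) = 1
F′(0) = 0
F′′(0) = 1/4

1/8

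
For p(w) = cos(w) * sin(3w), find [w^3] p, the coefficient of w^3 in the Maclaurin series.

-6

Multiply the two series term by term and collect like powers.
p(0) = 0
p′(0) = 3
p′′(0) = 0
p′′′(0) = -36
The Taylor polynomial is Σ p^(k)(0)/k! · w^k.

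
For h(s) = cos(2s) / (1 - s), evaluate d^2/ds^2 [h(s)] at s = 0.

Take the Cauchy product of the two expansions.
The coefficient of s^2 in the expansion is -1, so h′′(0) = 2! * (-1) = -2.

-2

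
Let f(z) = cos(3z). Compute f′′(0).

The coefficient of z^2 in the expansion is -9/2, so f′′(0) = 2! * (-9/2) = -9.

-9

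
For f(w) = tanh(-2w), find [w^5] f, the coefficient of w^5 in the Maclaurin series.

-64/15

f(0) = 0
f′(0) = -2
f′′(0) = 0
f′′′(0) = 16
f^(4)(0) = 0
f^(5)(0) = -512
So c_5 = f^(5)(0)/5! = -64/15.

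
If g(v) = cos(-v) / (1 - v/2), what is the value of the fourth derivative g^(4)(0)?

Take the Cauchy product of the two expansions.
The coefficient of v^4 in the expansion is -1/48, so g^(4)(0) = 4! * (-1/48) = -1/2.

-1/2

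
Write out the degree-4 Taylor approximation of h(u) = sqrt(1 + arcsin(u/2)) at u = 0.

Substitute the inner expansion into the outer series and collect powers.
[u^0] = 1;  [u^1] = 1/4;  [u^2] = -1/32;  [u^3] = 7/384;  [u^4] = -31/6144.

-31*u^4/6144 + 7*u^3/384 - u^2/32 + u/4 + 1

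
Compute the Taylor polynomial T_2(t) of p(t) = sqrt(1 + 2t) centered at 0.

-t^2/2 + t + 1

p(0) = 1
p′(0) = 1
p′′(0) = -1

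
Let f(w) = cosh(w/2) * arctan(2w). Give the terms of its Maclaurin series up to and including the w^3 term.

Write out both Maclaurin series and multiply, keeping only the needed powers.
f(0) = 0
f′(0) = 2
f′′(0) = 0
f′′′(0) = -29/2

-29*w^3/12 + 2*w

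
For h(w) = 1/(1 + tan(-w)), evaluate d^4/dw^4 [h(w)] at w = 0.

40

Compose series: expand the inner function first, then feed it into the outer expansion.
From the series, [w^4] h = 5/3; multiply by 4! = 24 to get 40.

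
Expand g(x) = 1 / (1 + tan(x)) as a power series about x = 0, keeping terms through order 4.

Write 1/(1+u) = 1 - u + u^2 - u^3 + ... and substitute the series for u.

5*x^4/3 - 4*x^3/3 + x^2 - x + 1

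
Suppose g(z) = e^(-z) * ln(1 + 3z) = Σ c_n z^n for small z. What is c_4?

Multiply the two series term by term and collect like powers.
g(0) = 0
g′(0) = 3
g′′(0) = -15
g′′′(0) = 90
g^(4)(0) = -768
Then c_k = g^(k)(0)/k! gives each Taylor coefficient.

-32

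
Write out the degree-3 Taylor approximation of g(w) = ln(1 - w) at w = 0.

-w^3/3 - w^2/2 - w

g(0) = 0
g′(0) = -1
g′′(0) = -1
g′′′(0) = -2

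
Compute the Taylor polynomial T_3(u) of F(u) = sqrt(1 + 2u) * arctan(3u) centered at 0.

-21*u^3/2 + 3*u^2 + 3*u

Write out both Maclaurin series and multiply, keeping only the needed powers.
F(0) = 0
F′(0) = 3
F′′(0) = 6
F′′′(0) = -63
The Taylor polynomial is Σ F^(k)(0)/k! · u^k.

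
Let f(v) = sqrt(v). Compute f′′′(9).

The coefficient of (v - 9)^3 in the expansion is 1/3888, so f′′′(9) = 3! * (1/3888) = 1/648.

1/648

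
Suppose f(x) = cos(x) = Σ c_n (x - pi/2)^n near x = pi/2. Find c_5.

-1/120

[(x - pi/2)^0] = 0;  [(x - pi/2)^1] = -1;  [(x - pi/2)^2] = 0;  [(x - pi/2)^3] = 1/6;  [(x - pi/2)^4] = 0;  [(x - pi/2)^5] = -1/120.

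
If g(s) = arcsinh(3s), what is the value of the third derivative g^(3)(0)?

-27

Differentiate repeatedly and evaluate at the center.
The coefficient of s^3 in the expansion is -9/2, so g′′′(0) = 3! * (-9/2) = -27.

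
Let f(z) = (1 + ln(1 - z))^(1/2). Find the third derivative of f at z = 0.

Substitute the inner expansion into the outer series and collect powers.
The coefficient of z^3 in the expansion is -17/48, so f′′′(0) = 3! * (-17/48) = -17/8.

-17/8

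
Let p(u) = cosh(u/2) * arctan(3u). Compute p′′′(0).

-207/4

Write out both Maclaurin series and multiply, keeping only the needed powers.
From the series, [u^3] p = -69/8; multiply by 3! = 6 to get -207/4.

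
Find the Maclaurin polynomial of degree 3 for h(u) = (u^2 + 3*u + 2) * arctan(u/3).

Distribute the polynomial across the series and collect like powers.
h(0) = 0
h′(0) = 2/3
h′′(0) = 2
h′′′(0) = 50/27
Then c_k = h^(k)(0)/k! gives each Taylor coefficient.

25*u^3/81 + u^2 + 2*u/3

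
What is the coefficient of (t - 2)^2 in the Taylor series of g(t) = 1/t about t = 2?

g(2) = 1/2
g′(2) = -1/4
g′′(2) = 1/4
The Taylor polynomial is Σ g^(k)(2)/k! · (t - 2)^k.

1/8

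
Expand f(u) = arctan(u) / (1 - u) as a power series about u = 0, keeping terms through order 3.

Multiply the numerator's expansion by the denominator's geometric series.
[u^0] = 0;  [u^1] = 1;  [u^2] = 1;  [u^3] = 2/3.

2*u^3/3 + u^2 + u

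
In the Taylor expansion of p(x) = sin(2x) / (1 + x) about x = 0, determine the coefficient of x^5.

Multiply the two series term by term and collect like powers.
[x^0] = 0;  [x^1] = 2;  [x^2] = -2;  [x^3] = 2/3;  [x^4] = -2/3;  [x^5] = 14/15.

14/15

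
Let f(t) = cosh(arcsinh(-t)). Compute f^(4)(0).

Let u equal the inner series; expand the outer function in u and truncate.
From the series, [t^4] f = -1/8; multiply by 4! = 24 to get -3.

-3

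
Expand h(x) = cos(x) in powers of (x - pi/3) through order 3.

sqrt(3)*(x - pi/3)^3/12 - (x - pi/3)^2/4 - sqrt(3)*(x - pi/3)/2 + 1/2

h(pi/3) = 1/2
h′(pi/3) = -sqrt(3)/2
h′′(pi/3) = -1/2
h′′′(pi/3) = sqrt(3)/2
Dividing each by k! gives the coefficients c_0, ..., c_3.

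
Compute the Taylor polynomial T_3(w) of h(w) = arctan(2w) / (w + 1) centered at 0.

-2*w^3/3 - 2*w^2 + 2*w

Multiply the numerator's expansion by the denominator's geometric series.
h(0) = 0
h′(0) = 2
h′′(0) = -4
h′′′(0) = -4
Then c_k = h^(k)(0)/k! gives each Taylor coefficient.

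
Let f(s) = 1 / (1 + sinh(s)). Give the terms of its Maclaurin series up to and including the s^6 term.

77*s^6/45 - 181*s^5/120 + 4*s^4/3 - 7*s^3/6 + s^2 - s + 1

Expand as Σ (-1)^k u^k with u equal to the inner function's series.
f(0) = 1
f′(0) = -1
f′′(0) = 2
f′′′(0) = -7
f^(4)(0) = 32
f^(5)(0) = -181
f^(6)(0) = 1232
The Taylor polynomial is Σ f^(k)(0)/k! · s^k.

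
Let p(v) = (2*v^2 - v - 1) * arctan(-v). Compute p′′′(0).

-14

Shift and add copies of the series according to the polynomial's terms.
From the series, [v^3] p = -7/3; multiply by 3! = 6 to get -14.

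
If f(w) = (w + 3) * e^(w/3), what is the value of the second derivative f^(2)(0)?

Distribute the polynomial across the series and collect like powers.
From the series, [w^2] f = 1/2; multiply by 2! = 2 to get 1.

1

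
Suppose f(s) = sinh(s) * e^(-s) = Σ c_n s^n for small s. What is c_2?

-1

Write out both Maclaurin series and multiply, keeping only the needed powers.
[s^0] = 0;  [s^1] = 1;  [s^2] = -1.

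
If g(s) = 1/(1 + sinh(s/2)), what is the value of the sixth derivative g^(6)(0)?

77/4

Plug the Maclaurin series of the inner function into that of the outer and collect terms.
From the series, [s^6] g = 77/2880; multiply by 6! = 720 to get 77/4.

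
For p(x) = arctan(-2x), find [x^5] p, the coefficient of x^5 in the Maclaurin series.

-32/5

p(0) = 0
p′(0) = -2
p′′(0) = 0
p′′′(0) = 16
p^(4)(0) = 0
p^(5)(0) = -768
So c_5 = p^(5)(0)/5! = -32/5.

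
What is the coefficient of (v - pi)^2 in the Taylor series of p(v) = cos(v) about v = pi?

[(v - pi)^0] = -1;  [(v - pi)^1] = 0;  [(v - pi)^2] = 1/2.
So c_2 = p′′(pi)/2! = 1/2.

1/2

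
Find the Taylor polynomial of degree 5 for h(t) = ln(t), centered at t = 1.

Use the known series and substitute for the argument.
[(t - 1)^0] = 0;  [(t - 1)^1] = 1;  [(t - 1)^2] = -1/2;  [(t - 1)^3] = 1/3;  [(t - 1)^4] = -1/4;  [(t - 1)^5] = 1/5.

(t - 1)^5/5 - (t - 1)^4/4 + (t - 1)^3/3 - (t - 1)^2/2 + (t - 1)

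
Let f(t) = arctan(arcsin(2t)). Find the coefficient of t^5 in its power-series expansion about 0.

52/15

Let u equal the inner series; expand the outer function in u and truncate.
f(0) = 0
f′(0) = 2
f′′(0) = 0
f′′′(0) = -8
f^(4)(0) = 0
f^(5)(0) = 416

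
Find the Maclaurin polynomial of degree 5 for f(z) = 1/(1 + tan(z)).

Let u equal the inner series; expand the outer function in u and truncate.
f(0) = 1
f′(0) = -1
f′′(0) = 2
f′′′(0) = -8
f^(4)(0) = 40
f^(5)(0) = -256

-32*z^5/15 + 5*z^4/3 - 4*z^3/3 + z^2 - z + 1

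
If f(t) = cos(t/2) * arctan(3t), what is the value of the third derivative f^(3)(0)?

Take the Cauchy product of the two expansions.
The coefficient of t^3 in the expansion is -75/8, so f′′′(0) = 3! * (-75/8) = -225/4.

-225/4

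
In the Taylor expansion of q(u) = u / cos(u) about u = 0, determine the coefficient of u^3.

Write the quotient as an unknown series and match coefficients against numerator = denominator · series.
[u^0] = 0;  [u^1] = 1;  [u^2] = 0;  [u^3] = 1/2.
So c_3 = q′′′(0)/3! = 1/2.

1/2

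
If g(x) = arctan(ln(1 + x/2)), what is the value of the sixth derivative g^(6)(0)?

-15/32

Plug the Maclaurin series of the inner function into that of the outer and collect terms.
From the series, [x^6] g = -1/1536; multiply by 6! = 720 to get -15/32.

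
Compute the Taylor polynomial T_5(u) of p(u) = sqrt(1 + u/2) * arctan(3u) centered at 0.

500469*u^5/10240 - 285*u^4/128 - 291*u^3/32 + 3*u^2/4 + 3*u

Write out both Maclaurin series and multiply, keeping only the needed powers.
[u^0] = 0;  [u^1] = 3;  [u^2] = 3/4;  [u^3] = -291/32;  [u^4] = -285/128;  [u^5] = 500469/10240.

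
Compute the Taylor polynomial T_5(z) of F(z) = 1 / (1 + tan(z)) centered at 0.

-32*z^5/15 + 5*z^4/3 - 4*z^3/3 + z^2 - z + 1

Use the geometric series for the reciprocal, then substitute.
F(0) = 1
F′(0) = -1
F′′(0) = 2
F′′′(0) = -8
F^(4)(0) = 40
F^(5)(0) = -256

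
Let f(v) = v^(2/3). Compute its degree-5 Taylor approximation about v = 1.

14*(v - 1)^5/729 - 7*(v - 1)^4/243 + 4*(v - 1)^3/81 - (v - 1)^2/9 + 2*(v - 1)/3 + 1

Use the known series and substitute for the argument.
[(v - 1)^0] = 1;  [(v - 1)^1] = 2/3;  [(v - 1)^2] = -1/9;  [(v - 1)^3] = 4/81;  [(v - 1)^4] = -7/243;  [(v - 1)^5] = 14/729.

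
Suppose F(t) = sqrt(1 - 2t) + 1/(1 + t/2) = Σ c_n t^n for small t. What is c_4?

-9/16

Expand each term separately and add.
[t^0] = 2;  [t^1] = -3/2;  [t^2] = -1/4;  [t^3] = -5/8;  [t^4] = -9/16.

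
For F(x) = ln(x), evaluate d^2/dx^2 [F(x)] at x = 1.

-1

The coefficient of (x - 1)^2 in the expansion is -1/2, so F′′(1) = 2! * (-1/2) = -1.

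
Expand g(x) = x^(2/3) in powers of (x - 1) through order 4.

-7*(x - 1)^4/243 + 4*(x - 1)^3/81 - (x - 1)^2/9 + 2*(x - 1)/3 + 1

Apply the Taylor formula c_k = f^(k)(a)/k!.
g(1) = 1
g′(1) = 2/3
g′′(1) = -2/9
g′′′(1) = 8/27
g^(4)(1) = -56/81
The Taylor polynomial is Σ g^(k)(1)/k! · (x - 1)^k.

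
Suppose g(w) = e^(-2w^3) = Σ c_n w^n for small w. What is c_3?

-2

g(0) = 1
g′(0) = 0
g′′(0) = 0
g′′′(0) = -12
So c_3 = g′′′(0)/3! = -2.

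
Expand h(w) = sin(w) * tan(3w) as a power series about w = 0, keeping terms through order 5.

Take the Cauchy product of the two expansions.

17*w^4/2 + 3*w^2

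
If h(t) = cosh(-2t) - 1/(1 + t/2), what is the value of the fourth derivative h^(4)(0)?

29/2

Add the two expansions coefficient-wise.
The coefficient of t^4 in the expansion is 29/48, so h^(4)(0) = 4! * (29/48) = 29/2.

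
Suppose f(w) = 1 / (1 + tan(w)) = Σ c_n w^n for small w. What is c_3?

-4/3

Use the geometric series for the reciprocal, then substitute.
f(0) = 1
f′(0) = -1
f′′(0) = 2
f′′′(0) = -8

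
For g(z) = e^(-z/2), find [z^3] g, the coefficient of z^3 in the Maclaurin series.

-1/48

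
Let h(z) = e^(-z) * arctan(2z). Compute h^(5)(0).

Multiply the two series term by term and collect like powers.
The coefficient of z^5 in the expansion is 103/20, so h^(5)(0) = 5! * (103/20) = 618.

618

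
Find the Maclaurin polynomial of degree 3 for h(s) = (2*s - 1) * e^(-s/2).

Distribute the polynomial across the series and collect like powers.
[s^0] = -1;  [s^1] = 5/2;  [s^2] = -9/8;  [s^3] = 13/48.

13*s^3/48 - 9*s^2/8 + 5*s/2 - 1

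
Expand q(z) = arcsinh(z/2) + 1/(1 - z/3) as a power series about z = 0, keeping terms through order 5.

2009*z^5/311040 + z^4/81 + 7*z^3/432 + z^2/9 + 5*z/6 + 1

Add the two expansions coefficient-wise.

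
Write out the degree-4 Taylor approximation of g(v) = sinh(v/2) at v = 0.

g(0) = 0
g′(0) = 1/2
g′′(0) = 0
g′′′(0) = 1/8
g^(4)(0) = 0

v^3/48 + v/2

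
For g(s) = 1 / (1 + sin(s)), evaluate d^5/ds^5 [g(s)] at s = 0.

-61

Write 1/(1+u) = 1 - u + u^2 - u^3 + ... and substitute the series for u.
The coefficient of s^5 in the expansion is -61/120, so g^(5)(0) = 5! * (-61/120) = -61.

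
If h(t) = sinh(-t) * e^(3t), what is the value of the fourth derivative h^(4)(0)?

-120

Multiply the two series term by term and collect like powers.
From the series, [t^4] h = -5; multiply by 4! = 24 to get -120.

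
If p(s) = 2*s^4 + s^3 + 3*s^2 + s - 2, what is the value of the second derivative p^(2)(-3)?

The coefficient of (s + 3)^2 in the expansion is 102, so p′′(-3) = 2! * (102) = 204.

204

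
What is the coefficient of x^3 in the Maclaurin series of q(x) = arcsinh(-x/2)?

1/48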